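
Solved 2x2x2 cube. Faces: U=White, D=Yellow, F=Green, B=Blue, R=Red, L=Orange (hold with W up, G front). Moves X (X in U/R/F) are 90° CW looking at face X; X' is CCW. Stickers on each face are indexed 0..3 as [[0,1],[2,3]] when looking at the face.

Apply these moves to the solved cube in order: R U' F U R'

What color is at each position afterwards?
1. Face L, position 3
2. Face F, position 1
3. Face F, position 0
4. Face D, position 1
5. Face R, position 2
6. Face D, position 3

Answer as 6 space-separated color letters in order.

After move 1 (R): R=RRRR U=WGWG F=GYGY D=YBYB B=WBWB
After move 2 (U'): U=GGWW F=OOGY R=GYRR B=RRWB L=WBOO
After move 3 (F): F=GOYO U=GGOB R=WYWR D=RGYB L=WYOB
After move 4 (U): U=OGBG F=WYYO R=RRWR B=WYWB L=GOOB
After move 5 (R'): R=RRRW U=OWBW F=WGYG D=RYYO B=BYGB
Query 1: L[3] = B
Query 2: F[1] = G
Query 3: F[0] = W
Query 4: D[1] = Y
Query 5: R[2] = R
Query 6: D[3] = O

Answer: B G W Y R O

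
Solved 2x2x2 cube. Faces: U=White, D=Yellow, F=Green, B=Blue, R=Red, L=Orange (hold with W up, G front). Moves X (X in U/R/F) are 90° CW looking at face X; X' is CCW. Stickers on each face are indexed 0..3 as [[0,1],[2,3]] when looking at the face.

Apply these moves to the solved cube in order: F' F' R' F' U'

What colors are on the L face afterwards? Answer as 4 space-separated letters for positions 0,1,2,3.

Answer: Y B O Y

Derivation:
After move 1 (F'): F=GGGG U=WWRR R=YRYR D=OOYY L=OWOW
After move 2 (F'): F=GGGG U=WWYY R=OROR D=WWYY L=OROR
After move 3 (R'): R=RROO U=WBYB F=GWGY D=WGYG B=YBWB
After move 4 (F'): F=WYGG U=WBRO R=GRWO D=RRYG L=OBOY
After move 5 (U'): U=BOWR F=OBGG R=WYWO B=GRWB L=YBOY
Query: L face = YBOY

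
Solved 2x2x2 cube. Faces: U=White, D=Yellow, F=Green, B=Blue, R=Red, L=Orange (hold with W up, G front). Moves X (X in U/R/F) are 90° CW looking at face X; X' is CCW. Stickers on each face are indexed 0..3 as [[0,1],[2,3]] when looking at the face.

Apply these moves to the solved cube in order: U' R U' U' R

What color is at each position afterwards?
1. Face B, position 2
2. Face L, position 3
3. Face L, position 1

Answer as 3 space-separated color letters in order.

After move 1 (U'): U=WWWW F=OOGG R=GGRR B=RRBB L=BBOO
After move 2 (R): R=RGRG U=WOWG F=OYGY D=YBYR B=WRWB
After move 3 (U'): U=OGWW F=BBGY R=OYRG B=RGWB L=WROO
After move 4 (U'): U=GWOW F=WRGY R=BBRG B=OYWB L=RGOO
After move 5 (R): R=RBGB U=GROY F=WBGR D=YWYO B=WYWB
Query 1: B[2] = W
Query 2: L[3] = O
Query 3: L[1] = G

Answer: W O G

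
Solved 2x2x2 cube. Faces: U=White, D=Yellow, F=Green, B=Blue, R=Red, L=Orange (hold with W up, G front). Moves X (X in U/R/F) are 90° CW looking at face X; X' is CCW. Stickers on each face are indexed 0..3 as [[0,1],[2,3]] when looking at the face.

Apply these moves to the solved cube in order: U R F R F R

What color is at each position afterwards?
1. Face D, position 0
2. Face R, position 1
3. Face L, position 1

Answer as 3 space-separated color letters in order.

Answer: B O R

Derivation:
After move 1 (U): U=WWWW F=RRGG R=BBRR B=OOBB L=GGOO
After move 2 (R): R=RBRB U=WRWG F=RYGY D=YBYO B=WOWB
After move 3 (F): F=GRYY U=WROG R=WBGB D=RRYO L=GYOB
After move 4 (R): R=GWBB U=WROY F=GRYO D=RWYW B=GORB
After move 5 (F): F=YGOR U=WRBY R=OWYB D=BGYW L=GROW
After move 6 (R): R=YOBW U=WGBR F=YGOW D=BRYG B=YORB
Query 1: D[0] = B
Query 2: R[1] = O
Query 3: L[1] = R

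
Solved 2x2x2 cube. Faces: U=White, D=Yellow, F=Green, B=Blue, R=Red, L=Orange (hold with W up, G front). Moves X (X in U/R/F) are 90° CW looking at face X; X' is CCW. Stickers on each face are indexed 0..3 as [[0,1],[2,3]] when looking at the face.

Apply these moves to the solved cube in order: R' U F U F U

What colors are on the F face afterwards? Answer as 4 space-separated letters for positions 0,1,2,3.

After move 1 (R'): R=RRRR U=WBWB F=GWGW D=YGYG B=YBYB
After move 2 (U): U=WWBB F=RRGW R=YBRR B=OOYB L=GWOO
After move 3 (F): F=GRWR U=WWOW R=BBBR D=RYYG L=GYOG
After move 4 (U): U=OWWW F=BBWR R=OOBR B=GYYB L=GROG
After move 5 (F): F=WBRB U=OWGR R=WOWR D=BOYG L=GROY
After move 6 (U): U=GORW F=WORB R=GYWR B=GRYB L=WBOY
Query: F face = WORB

Answer: W O R B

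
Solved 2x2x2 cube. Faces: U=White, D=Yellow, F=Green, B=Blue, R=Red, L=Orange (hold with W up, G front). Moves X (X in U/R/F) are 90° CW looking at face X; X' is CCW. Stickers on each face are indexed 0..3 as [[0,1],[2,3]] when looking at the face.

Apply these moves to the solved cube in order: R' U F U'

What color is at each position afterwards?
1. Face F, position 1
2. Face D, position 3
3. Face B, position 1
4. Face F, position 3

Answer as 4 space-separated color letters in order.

Answer: Y G B R

Derivation:
After move 1 (R'): R=RRRR U=WBWB F=GWGW D=YGYG B=YBYB
After move 2 (U): U=WWBB F=RRGW R=YBRR B=OOYB L=GWOO
After move 3 (F): F=GRWR U=WWOW R=BBBR D=RYYG L=GYOG
After move 4 (U'): U=WWWO F=GYWR R=GRBR B=BBYB L=OOOG
Query 1: F[1] = Y
Query 2: D[3] = G
Query 3: B[1] = B
Query 4: F[3] = R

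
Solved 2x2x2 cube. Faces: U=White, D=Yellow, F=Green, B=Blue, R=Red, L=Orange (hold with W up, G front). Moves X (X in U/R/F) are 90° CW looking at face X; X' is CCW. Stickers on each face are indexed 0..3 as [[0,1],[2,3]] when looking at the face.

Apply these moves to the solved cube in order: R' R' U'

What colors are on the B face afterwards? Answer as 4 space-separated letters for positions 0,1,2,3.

Answer: R R G B

Derivation:
After move 1 (R'): R=RRRR U=WBWB F=GWGW D=YGYG B=YBYB
After move 2 (R'): R=RRRR U=WYWY F=GBGB D=YWYW B=GBGB
After move 3 (U'): U=YYWW F=OOGB R=GBRR B=RRGB L=GBOO
Query: B face = RRGB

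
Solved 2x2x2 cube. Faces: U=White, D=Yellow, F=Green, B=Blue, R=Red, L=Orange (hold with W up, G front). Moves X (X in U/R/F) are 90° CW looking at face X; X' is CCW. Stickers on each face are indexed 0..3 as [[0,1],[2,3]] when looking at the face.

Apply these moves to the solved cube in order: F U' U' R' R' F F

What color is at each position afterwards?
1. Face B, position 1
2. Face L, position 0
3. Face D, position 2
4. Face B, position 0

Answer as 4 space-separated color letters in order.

After move 1 (F): F=GGGG U=WWOO R=WRWR D=RRYY L=OYOY
After move 2 (U'): U=WOWO F=OYGG R=GGWR B=WRBB L=BBOY
After move 3 (U'): U=OOWW F=BBGG R=OYWR B=GGBB L=WROY
After move 4 (R'): R=YROW U=OBWG F=BOGW D=RBYG B=YGRB
After move 5 (R'): R=RWYO U=ORWY F=BBGG D=ROYW B=GGBB
After move 6 (F): F=GBGB U=ORYR R=WWYO D=YRYW L=WROO
After move 7 (F): F=GGBB U=OROR R=YWRO D=YWYW L=WYOR
Query 1: B[1] = G
Query 2: L[0] = W
Query 3: D[2] = Y
Query 4: B[0] = G

Answer: G W Y G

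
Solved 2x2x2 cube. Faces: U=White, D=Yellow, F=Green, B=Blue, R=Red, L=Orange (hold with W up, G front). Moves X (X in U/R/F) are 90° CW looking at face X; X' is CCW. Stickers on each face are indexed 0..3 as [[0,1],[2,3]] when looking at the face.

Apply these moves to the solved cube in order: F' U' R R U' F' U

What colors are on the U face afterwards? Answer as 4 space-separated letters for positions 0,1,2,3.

After move 1 (F'): F=GGGG U=WWRR R=YRYR D=OOYY L=OWOW
After move 2 (U'): U=WRWR F=OWGG R=GGYR B=YRBB L=BBOW
After move 3 (R): R=YGRG U=WWWG F=OOGY D=OBYY B=RRRB
After move 4 (R): R=RYGG U=WOWY F=OBGY D=ORYR B=GRWB
After move 5 (U'): U=OYWW F=BBGY R=OBGG B=RYWB L=GROW
After move 6 (F'): F=BYBG U=OYOG R=RBOG D=RWYR L=GWOW
After move 7 (U): U=OOGY F=RBBG R=RYOG B=GWWB L=BYOW
Query: U face = OOGY

Answer: O O G Y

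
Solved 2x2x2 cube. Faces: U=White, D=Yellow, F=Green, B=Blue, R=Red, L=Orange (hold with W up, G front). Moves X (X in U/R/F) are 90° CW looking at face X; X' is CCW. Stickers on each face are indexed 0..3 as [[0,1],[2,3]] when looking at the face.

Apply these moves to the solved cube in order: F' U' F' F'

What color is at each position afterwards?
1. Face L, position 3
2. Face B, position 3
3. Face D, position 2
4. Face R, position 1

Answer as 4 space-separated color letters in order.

Answer: G B Y G

Derivation:
After move 1 (F'): F=GGGG U=WWRR R=YRYR D=OOYY L=OWOW
After move 2 (U'): U=WRWR F=OWGG R=GGYR B=YRBB L=BBOW
After move 3 (F'): F=WGOG U=WRGY R=OGOR D=BWYY L=BROW
After move 4 (F'): F=GGWO U=WROO R=WGBR D=RWYY L=BYOG
Query 1: L[3] = G
Query 2: B[3] = B
Query 3: D[2] = Y
Query 4: R[1] = G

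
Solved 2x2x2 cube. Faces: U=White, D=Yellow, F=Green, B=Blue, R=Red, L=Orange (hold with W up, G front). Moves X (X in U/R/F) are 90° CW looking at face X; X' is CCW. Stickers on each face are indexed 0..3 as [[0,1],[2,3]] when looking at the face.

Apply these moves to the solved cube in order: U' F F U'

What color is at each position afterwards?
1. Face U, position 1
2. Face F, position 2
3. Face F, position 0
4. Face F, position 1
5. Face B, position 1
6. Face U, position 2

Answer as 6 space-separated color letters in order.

Answer: Y O B R G W

Derivation:
After move 1 (U'): U=WWWW F=OOGG R=GGRR B=RRBB L=BBOO
After move 2 (F): F=GOGO U=WWOB R=WGWR D=RGYY L=BYOY
After move 3 (F): F=GGOO U=WWYY R=OGBR D=WWYY L=BROG
After move 4 (U'): U=WYWY F=BROO R=GGBR B=OGBB L=RROG
Query 1: U[1] = Y
Query 2: F[2] = O
Query 3: F[0] = B
Query 4: F[1] = R
Query 5: B[1] = G
Query 6: U[2] = W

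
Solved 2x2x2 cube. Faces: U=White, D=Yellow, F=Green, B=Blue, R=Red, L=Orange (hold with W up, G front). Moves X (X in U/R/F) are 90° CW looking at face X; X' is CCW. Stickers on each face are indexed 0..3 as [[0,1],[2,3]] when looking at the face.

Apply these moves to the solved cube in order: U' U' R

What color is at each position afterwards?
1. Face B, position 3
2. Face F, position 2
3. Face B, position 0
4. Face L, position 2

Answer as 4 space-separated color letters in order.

After move 1 (U'): U=WWWW F=OOGG R=GGRR B=RRBB L=BBOO
After move 2 (U'): U=WWWW F=BBGG R=OORR B=GGBB L=RROO
After move 3 (R): R=RORO U=WBWG F=BYGY D=YBYG B=WGWB
Query 1: B[3] = B
Query 2: F[2] = G
Query 3: B[0] = W
Query 4: L[2] = O

Answer: B G W O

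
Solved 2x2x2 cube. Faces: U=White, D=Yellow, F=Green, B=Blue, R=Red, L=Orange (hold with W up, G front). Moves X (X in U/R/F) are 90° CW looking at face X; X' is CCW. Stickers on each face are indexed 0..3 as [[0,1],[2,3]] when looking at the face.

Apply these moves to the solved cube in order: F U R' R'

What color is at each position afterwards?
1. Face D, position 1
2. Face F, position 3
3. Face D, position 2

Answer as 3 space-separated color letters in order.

After move 1 (F): F=GGGG U=WWOO R=WRWR D=RRYY L=OYOY
After move 2 (U): U=OWOW F=WRGG R=BBWR B=OYBB L=GGOY
After move 3 (R'): R=BRBW U=OBOO F=WWGW D=RRYG B=YYRB
After move 4 (R'): R=RWBB U=OROY F=WBGO D=RWYW B=GYRB
Query 1: D[1] = W
Query 2: F[3] = O
Query 3: D[2] = Y

Answer: W O Y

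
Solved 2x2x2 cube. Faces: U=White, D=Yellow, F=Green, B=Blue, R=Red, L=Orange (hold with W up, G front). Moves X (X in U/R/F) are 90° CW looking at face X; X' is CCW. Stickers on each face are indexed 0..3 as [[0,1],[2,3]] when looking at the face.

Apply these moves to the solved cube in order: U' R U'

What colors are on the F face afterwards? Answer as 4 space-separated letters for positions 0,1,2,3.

After move 1 (U'): U=WWWW F=OOGG R=GGRR B=RRBB L=BBOO
After move 2 (R): R=RGRG U=WOWG F=OYGY D=YBYR B=WRWB
After move 3 (U'): U=OGWW F=BBGY R=OYRG B=RGWB L=WROO
Query: F face = BBGY

Answer: B B G Y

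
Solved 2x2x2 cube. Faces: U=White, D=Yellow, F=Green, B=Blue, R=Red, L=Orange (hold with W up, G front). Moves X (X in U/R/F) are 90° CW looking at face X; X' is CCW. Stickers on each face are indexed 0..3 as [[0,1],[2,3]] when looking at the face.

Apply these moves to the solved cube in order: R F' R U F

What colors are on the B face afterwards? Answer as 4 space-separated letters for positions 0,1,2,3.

After move 1 (R): R=RRRR U=WGWG F=GYGY D=YBYB B=WBWB
After move 2 (F'): F=YYGG U=WGRR R=BRYR D=OOYB L=OGOW
After move 3 (R): R=YBRR U=WYRG F=YOGB D=OWYW B=RBGB
After move 4 (U): U=RWGY F=YBGB R=RBRR B=OGGB L=YOOW
After move 5 (F): F=GYBB U=RWWO R=GBYR D=RRYW L=YOOW
Query: B face = OGGB

Answer: O G G B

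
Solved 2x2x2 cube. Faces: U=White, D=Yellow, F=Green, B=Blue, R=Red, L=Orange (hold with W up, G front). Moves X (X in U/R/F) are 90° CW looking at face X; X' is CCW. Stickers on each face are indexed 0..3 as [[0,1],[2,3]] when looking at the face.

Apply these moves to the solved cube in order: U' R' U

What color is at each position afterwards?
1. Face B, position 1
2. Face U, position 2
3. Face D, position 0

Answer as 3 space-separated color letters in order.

Answer: B R Y

Derivation:
After move 1 (U'): U=WWWW F=OOGG R=GGRR B=RRBB L=BBOO
After move 2 (R'): R=GRGR U=WBWR F=OWGW D=YOYG B=YRYB
After move 3 (U): U=WWRB F=GRGW R=YRGR B=BBYB L=OWOO
Query 1: B[1] = B
Query 2: U[2] = R
Query 3: D[0] = Y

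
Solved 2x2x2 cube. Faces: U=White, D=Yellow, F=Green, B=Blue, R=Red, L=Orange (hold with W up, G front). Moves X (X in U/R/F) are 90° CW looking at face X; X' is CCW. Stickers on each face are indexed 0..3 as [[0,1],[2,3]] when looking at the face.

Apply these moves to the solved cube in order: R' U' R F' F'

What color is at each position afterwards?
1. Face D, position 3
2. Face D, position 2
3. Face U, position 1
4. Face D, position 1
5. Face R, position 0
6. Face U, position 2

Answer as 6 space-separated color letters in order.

After move 1 (R'): R=RRRR U=WBWB F=GWGW D=YGYG B=YBYB
After move 2 (U'): U=BBWW F=OOGW R=GWRR B=RRYB L=YBOO
After move 3 (R): R=RGRW U=BOWW F=OGGG D=YYYR B=WRBB
After move 4 (F'): F=GGOG U=BORR R=YGYW D=BOYR L=YWOW
After move 5 (F'): F=GGGO U=BOYY R=OGBW D=WWYR L=YROR
Query 1: D[3] = R
Query 2: D[2] = Y
Query 3: U[1] = O
Query 4: D[1] = W
Query 5: R[0] = O
Query 6: U[2] = Y

Answer: R Y O W O Y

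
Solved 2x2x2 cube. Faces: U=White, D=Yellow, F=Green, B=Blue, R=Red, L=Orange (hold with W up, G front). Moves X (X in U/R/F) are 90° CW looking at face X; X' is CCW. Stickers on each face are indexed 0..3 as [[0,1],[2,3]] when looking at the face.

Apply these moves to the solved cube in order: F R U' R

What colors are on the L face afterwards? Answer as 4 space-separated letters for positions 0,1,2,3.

After move 1 (F): F=GGGG U=WWOO R=WRWR D=RRYY L=OYOY
After move 2 (R): R=WWRR U=WGOG F=GRGY D=RBYB B=OBWB
After move 3 (U'): U=GGWO F=OYGY R=GRRR B=WWWB L=OBOY
After move 4 (R): R=RGRR U=GYWY F=OBGB D=RWYW B=OWGB
Query: L face = OBOY

Answer: O B O Y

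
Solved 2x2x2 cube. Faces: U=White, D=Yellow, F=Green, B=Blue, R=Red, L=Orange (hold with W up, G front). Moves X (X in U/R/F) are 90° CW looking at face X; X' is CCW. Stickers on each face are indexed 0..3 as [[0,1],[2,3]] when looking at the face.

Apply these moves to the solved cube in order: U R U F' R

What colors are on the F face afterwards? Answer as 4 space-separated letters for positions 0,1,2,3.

Answer: B O R O

Derivation:
After move 1 (U): U=WWWW F=RRGG R=BBRR B=OOBB L=GGOO
After move 2 (R): R=RBRB U=WRWG F=RYGY D=YBYO B=WOWB
After move 3 (U): U=WWGR F=RBGY R=WORB B=GGWB L=RYOO
After move 4 (F'): F=BYRG U=WWWR R=BOYB D=YOYO L=RROG
After move 5 (R): R=YBBO U=WYWG F=BORO D=YWYG B=RGWB
Query: F face = BORO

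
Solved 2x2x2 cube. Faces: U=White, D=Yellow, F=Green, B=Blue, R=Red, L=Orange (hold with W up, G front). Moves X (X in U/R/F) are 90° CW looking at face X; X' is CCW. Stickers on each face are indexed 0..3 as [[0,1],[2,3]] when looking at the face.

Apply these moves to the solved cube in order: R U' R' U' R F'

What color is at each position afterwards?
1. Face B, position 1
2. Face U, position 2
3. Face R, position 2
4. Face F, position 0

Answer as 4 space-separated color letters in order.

Answer: R G Y O

Derivation:
After move 1 (R): R=RRRR U=WGWG F=GYGY D=YBYB B=WBWB
After move 2 (U'): U=GGWW F=OOGY R=GYRR B=RRWB L=WBOO
After move 3 (R'): R=YRGR U=GWWR F=OGGW D=YOYY B=BRBB
After move 4 (U'): U=WRGW F=WBGW R=OGGR B=YRBB L=BROO
After move 5 (R): R=GORG U=WBGW F=WOGY D=YBYY B=WRRB
After move 6 (F'): F=OYWG U=WBGR R=BOYG D=ROYY L=BWOG
Query 1: B[1] = R
Query 2: U[2] = G
Query 3: R[2] = Y
Query 4: F[0] = O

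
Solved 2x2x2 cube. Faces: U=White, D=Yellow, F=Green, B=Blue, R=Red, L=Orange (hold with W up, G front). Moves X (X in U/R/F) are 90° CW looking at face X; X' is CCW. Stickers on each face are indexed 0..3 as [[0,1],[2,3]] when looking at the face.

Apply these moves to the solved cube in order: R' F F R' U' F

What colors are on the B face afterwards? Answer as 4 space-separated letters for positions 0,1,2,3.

After move 1 (R'): R=RRRR U=WBWB F=GWGW D=YGYG B=YBYB
After move 2 (F): F=GGWW U=WBOO R=WRBR D=RRYG L=OYOG
After move 3 (F): F=WGWG U=WBGY R=OROR D=BWYG L=OROR
After move 4 (R'): R=RROO U=WYGY F=WBWY D=BGYG B=GBWB
After move 5 (U'): U=YYWG F=ORWY R=WBOO B=RRWB L=GBOR
After move 6 (F): F=WOYR U=YYRB R=WBGO D=OWYG L=GBOG
Query: B face = RRWB

Answer: R R W B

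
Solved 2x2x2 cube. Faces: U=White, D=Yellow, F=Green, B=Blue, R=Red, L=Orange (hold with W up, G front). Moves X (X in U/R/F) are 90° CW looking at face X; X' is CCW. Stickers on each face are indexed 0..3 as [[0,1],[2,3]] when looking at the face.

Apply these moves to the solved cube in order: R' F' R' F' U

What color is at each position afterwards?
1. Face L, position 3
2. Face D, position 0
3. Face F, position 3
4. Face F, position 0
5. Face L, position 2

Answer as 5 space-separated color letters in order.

Answer: R B G W O

Derivation:
After move 1 (R'): R=RRRR U=WBWB F=GWGW D=YGYG B=YBYB
After move 2 (F'): F=WWGG U=WBRR R=GRYR D=OOYG L=OBOW
After move 3 (R'): R=RRGY U=WYRY F=WBGR D=OWYG B=GBOB
After move 4 (F'): F=BRWG U=WYRG R=WROY D=BWYG L=OYOR
After move 5 (U): U=RWGY F=WRWG R=GBOY B=OYOB L=BROR
Query 1: L[3] = R
Query 2: D[0] = B
Query 3: F[3] = G
Query 4: F[0] = W
Query 5: L[2] = O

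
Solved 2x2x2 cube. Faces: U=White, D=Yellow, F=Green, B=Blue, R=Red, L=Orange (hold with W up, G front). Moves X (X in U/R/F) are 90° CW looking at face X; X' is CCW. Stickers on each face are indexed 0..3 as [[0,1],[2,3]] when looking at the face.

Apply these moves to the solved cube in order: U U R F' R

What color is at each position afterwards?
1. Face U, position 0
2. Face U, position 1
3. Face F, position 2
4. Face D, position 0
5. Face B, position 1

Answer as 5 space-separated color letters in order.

Answer: W Y B R G

Derivation:
After move 1 (U): U=WWWW F=RRGG R=BBRR B=OOBB L=GGOO
After move 2 (U): U=WWWW F=BBGG R=OORR B=GGBB L=RROO
After move 3 (R): R=RORO U=WBWG F=BYGY D=YBYG B=WGWB
After move 4 (F'): F=YYBG U=WBRR R=BOYO D=ROYG L=RGOW
After move 5 (R): R=YBOO U=WYRG F=YOBG D=RWYW B=RGBB
Query 1: U[0] = W
Query 2: U[1] = Y
Query 3: F[2] = B
Query 4: D[0] = R
Query 5: B[1] = G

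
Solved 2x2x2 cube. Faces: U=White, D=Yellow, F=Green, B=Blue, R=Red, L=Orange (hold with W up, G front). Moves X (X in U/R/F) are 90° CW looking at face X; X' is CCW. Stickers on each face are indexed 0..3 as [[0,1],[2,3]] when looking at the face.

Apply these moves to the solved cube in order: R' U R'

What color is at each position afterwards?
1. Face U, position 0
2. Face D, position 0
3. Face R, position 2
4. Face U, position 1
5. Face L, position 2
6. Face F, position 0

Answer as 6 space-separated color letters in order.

Answer: W Y Y Y O R

Derivation:
After move 1 (R'): R=RRRR U=WBWB F=GWGW D=YGYG B=YBYB
After move 2 (U): U=WWBB F=RRGW R=YBRR B=OOYB L=GWOO
After move 3 (R'): R=BRYR U=WYBO F=RWGB D=YRYW B=GOGB
Query 1: U[0] = W
Query 2: D[0] = Y
Query 3: R[2] = Y
Query 4: U[1] = Y
Query 5: L[2] = O
Query 6: F[0] = R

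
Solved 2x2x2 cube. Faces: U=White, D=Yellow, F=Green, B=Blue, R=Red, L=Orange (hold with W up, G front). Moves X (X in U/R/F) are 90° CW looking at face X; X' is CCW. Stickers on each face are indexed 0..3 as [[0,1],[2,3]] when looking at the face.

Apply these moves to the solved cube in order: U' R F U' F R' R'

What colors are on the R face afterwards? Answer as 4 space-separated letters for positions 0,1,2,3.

Answer: G O O W

Derivation:
After move 1 (U'): U=WWWW F=OOGG R=GGRR B=RRBB L=BBOO
After move 2 (R): R=RGRG U=WOWG F=OYGY D=YBYR B=WRWB
After move 3 (F): F=GOYY U=WOOB R=WGGG D=RRYR L=BYOB
After move 4 (U'): U=OBWO F=BYYY R=GOGG B=WGWB L=WROB
After move 5 (F): F=YBYY U=OBBR R=WOOG D=GGYR L=WROR
After move 6 (R'): R=OGWO U=OWBW F=YBYR D=GBYY B=RGGB
After move 7 (R'): R=GOOW U=OGBR F=YWYW D=GBYR B=YGBB
Query: R face = GOOW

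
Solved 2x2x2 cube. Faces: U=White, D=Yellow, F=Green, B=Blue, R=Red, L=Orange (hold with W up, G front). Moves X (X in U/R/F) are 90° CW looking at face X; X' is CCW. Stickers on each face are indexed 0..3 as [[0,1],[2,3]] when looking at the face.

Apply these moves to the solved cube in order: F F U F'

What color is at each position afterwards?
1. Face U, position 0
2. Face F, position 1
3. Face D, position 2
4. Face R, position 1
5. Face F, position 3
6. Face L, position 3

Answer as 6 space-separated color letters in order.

After move 1 (F): F=GGGG U=WWOO R=WRWR D=RRYY L=OYOY
After move 2 (F): F=GGGG U=WWYY R=OROR D=WWYY L=OROR
After move 3 (U): U=YWYW F=ORGG R=BBOR B=ORBB L=GGOR
After move 4 (F'): F=RGOG U=YWBO R=WBWR D=GRYY L=GWOY
Query 1: U[0] = Y
Query 2: F[1] = G
Query 3: D[2] = Y
Query 4: R[1] = B
Query 5: F[3] = G
Query 6: L[3] = Y

Answer: Y G Y B G Y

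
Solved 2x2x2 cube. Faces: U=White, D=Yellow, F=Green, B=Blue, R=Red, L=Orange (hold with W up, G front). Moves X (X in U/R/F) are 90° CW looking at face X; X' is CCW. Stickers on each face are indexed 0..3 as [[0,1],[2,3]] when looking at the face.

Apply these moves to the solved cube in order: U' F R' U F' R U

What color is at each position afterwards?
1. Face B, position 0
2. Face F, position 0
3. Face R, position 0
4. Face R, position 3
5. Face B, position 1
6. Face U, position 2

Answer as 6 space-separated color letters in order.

Answer: G R W R B G

Derivation:
After move 1 (U'): U=WWWW F=OOGG R=GGRR B=RRBB L=BBOO
After move 2 (F): F=GOGO U=WWOB R=WGWR D=RGYY L=BYOY
After move 3 (R'): R=GRWW U=WBOR F=GWGB D=ROYO B=YRGB
After move 4 (U): U=OWRB F=GRGB R=YRWW B=BYGB L=GWOY
After move 5 (F'): F=RBGG U=OWYW R=ORRW D=WYYO L=GBOR
After move 6 (R): R=ROWR U=OBYG F=RYGO D=WGYB B=WYWB
After move 7 (U): U=YOGB F=ROGO R=WYWR B=GBWB L=RYOR
Query 1: B[0] = G
Query 2: F[0] = R
Query 3: R[0] = W
Query 4: R[3] = R
Query 5: B[1] = B
Query 6: U[2] = G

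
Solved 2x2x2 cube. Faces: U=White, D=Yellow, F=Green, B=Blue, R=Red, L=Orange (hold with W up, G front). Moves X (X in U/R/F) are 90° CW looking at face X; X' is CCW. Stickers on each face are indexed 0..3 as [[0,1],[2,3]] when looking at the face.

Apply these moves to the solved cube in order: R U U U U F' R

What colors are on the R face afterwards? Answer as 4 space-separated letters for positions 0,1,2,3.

After move 1 (R): R=RRRR U=WGWG F=GYGY D=YBYB B=WBWB
After move 2 (U): U=WWGG F=RRGY R=WBRR B=OOWB L=GYOO
After move 3 (U): U=GWGW F=WBGY R=OORR B=GYWB L=RROO
After move 4 (U): U=GGWW F=OOGY R=GYRR B=RRWB L=WBOO
After move 5 (U): U=WGWG F=GYGY R=RRRR B=WBWB L=OOOO
After move 6 (F'): F=YYGG U=WGRR R=BRYR D=OOYB L=OGOW
After move 7 (R): R=YBRR U=WYRG F=YOGB D=OWYW B=RBGB
Query: R face = YBRR

Answer: Y B R R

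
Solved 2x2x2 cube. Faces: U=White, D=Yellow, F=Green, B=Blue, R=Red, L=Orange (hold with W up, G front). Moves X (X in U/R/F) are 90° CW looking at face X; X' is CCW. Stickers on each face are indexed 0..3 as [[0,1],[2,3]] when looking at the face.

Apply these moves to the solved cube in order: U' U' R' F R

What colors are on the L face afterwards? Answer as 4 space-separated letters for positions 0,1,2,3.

After move 1 (U'): U=WWWW F=OOGG R=GGRR B=RRBB L=BBOO
After move 2 (U'): U=WWWW F=BBGG R=OORR B=GGBB L=RROO
After move 3 (R'): R=OROR U=WBWG F=BWGW D=YBYG B=YGYB
After move 4 (F): F=GBWW U=WBOR R=WRGR D=OOYG L=RYOB
After move 5 (R): R=GWRR U=WBOW F=GOWG D=OYYY B=RGBB
Query: L face = RYOB

Answer: R Y O B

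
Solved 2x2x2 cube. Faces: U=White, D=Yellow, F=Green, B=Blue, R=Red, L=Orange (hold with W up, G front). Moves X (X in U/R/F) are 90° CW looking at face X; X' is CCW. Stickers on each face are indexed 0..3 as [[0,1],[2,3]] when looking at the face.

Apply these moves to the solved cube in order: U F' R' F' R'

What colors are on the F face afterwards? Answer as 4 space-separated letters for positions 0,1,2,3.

After move 1 (U): U=WWWW F=RRGG R=BBRR B=OOBB L=GGOO
After move 2 (F'): F=RGRG U=WWBR R=YBYR D=GOYY L=GWOW
After move 3 (R'): R=BRYY U=WBBO F=RWRR D=GGYG B=YOOB
After move 4 (F'): F=WRRR U=WBBY R=GRGY D=WWYG L=GOOB
After move 5 (R'): R=RYGG U=WOBY F=WBRY D=WRYR B=GOWB
Query: F face = WBRY

Answer: W B R Y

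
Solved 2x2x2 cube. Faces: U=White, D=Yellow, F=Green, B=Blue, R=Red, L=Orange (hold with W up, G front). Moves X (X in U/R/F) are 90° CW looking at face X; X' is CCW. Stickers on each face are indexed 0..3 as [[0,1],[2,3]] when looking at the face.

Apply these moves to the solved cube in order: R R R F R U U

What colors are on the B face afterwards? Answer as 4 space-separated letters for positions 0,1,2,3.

Answer: G R B B

Derivation:
After move 1 (R): R=RRRR U=WGWG F=GYGY D=YBYB B=WBWB
After move 2 (R): R=RRRR U=WYWY F=GBGB D=YWYW B=GBGB
After move 3 (R): R=RRRR U=WBWB F=GWGW D=YGYG B=YBYB
After move 4 (F): F=GGWW U=WBOO R=WRBR D=RRYG L=OYOG
After move 5 (R): R=BWRR U=WGOW F=GRWG D=RYYY B=OBBB
After move 6 (U): U=OWWG F=BWWG R=OBRR B=OYBB L=GROG
After move 7 (U): U=WOGW F=OBWG R=OYRR B=GRBB L=BWOG
Query: B face = GRBB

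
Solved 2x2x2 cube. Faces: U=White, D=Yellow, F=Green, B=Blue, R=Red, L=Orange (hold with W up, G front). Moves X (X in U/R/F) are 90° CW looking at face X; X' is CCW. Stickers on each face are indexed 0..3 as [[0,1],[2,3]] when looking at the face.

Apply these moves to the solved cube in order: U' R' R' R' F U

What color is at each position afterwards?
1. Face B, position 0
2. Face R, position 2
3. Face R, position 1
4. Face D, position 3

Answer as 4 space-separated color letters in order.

After move 1 (U'): U=WWWW F=OOGG R=GGRR B=RRBB L=BBOO
After move 2 (R'): R=GRGR U=WBWR F=OWGW D=YOYG B=YRYB
After move 3 (R'): R=RRGG U=WYWY F=OBGR D=YWYW B=GROB
After move 4 (R'): R=RGRG U=WOWG F=OYGY D=YBYR B=WRWB
After move 5 (F): F=GOYY U=WOOB R=WGGG D=RRYR L=BYOB
After move 6 (U): U=OWBO F=WGYY R=WRGG B=BYWB L=GOOB
Query 1: B[0] = B
Query 2: R[2] = G
Query 3: R[1] = R
Query 4: D[3] = R

Answer: B G R R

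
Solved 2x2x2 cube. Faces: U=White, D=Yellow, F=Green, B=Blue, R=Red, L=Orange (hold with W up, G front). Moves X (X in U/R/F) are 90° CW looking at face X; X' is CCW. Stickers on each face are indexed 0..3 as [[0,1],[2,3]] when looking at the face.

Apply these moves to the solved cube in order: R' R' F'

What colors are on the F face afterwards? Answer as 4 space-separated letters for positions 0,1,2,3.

After move 1 (R'): R=RRRR U=WBWB F=GWGW D=YGYG B=YBYB
After move 2 (R'): R=RRRR U=WYWY F=GBGB D=YWYW B=GBGB
After move 3 (F'): F=BBGG U=WYRR R=WRYR D=OOYW L=OYOW
Query: F face = BBGG

Answer: B B G G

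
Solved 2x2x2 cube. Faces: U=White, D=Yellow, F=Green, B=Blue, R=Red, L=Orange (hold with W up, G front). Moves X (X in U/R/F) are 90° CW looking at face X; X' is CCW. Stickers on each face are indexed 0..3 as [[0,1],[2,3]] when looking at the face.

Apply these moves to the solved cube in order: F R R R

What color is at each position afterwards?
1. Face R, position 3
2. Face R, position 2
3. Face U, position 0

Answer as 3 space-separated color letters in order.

Answer: W W W

Derivation:
After move 1 (F): F=GGGG U=WWOO R=WRWR D=RRYY L=OYOY
After move 2 (R): R=WWRR U=WGOG F=GRGY D=RBYB B=OBWB
After move 3 (R): R=RWRW U=WROY F=GBGB D=RWYO B=GBGB
After move 4 (R): R=RRWW U=WBOB F=GWGO D=RGYG B=YBRB
Query 1: R[3] = W
Query 2: R[2] = W
Query 3: U[0] = W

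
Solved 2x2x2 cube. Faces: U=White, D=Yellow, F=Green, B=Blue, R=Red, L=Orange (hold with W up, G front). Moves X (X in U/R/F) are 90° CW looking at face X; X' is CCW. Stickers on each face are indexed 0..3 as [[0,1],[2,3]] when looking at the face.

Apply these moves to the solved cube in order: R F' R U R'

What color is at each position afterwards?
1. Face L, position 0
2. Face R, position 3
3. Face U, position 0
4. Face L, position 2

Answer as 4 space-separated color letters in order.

Answer: Y R R O

Derivation:
After move 1 (R): R=RRRR U=WGWG F=GYGY D=YBYB B=WBWB
After move 2 (F'): F=YYGG U=WGRR R=BRYR D=OOYB L=OGOW
After move 3 (R): R=YBRR U=WYRG F=YOGB D=OWYW B=RBGB
After move 4 (U): U=RWGY F=YBGB R=RBRR B=OGGB L=YOOW
After move 5 (R'): R=BRRR U=RGGO F=YWGY D=OBYB B=WGWB
Query 1: L[0] = Y
Query 2: R[3] = R
Query 3: U[0] = R
Query 4: L[2] = O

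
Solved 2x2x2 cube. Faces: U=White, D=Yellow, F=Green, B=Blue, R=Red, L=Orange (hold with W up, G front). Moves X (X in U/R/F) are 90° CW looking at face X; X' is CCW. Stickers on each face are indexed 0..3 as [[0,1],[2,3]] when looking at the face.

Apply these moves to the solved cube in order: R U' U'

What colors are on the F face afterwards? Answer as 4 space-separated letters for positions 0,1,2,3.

Answer: W B G Y

Derivation:
After move 1 (R): R=RRRR U=WGWG F=GYGY D=YBYB B=WBWB
After move 2 (U'): U=GGWW F=OOGY R=GYRR B=RRWB L=WBOO
After move 3 (U'): U=GWGW F=WBGY R=OORR B=GYWB L=RROO
Query: F face = WBGY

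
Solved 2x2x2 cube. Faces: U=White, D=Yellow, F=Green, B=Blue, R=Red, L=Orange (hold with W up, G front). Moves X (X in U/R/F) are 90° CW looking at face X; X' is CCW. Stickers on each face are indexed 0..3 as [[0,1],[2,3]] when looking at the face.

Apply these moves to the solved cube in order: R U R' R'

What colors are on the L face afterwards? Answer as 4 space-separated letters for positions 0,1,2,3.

After move 1 (R): R=RRRR U=WGWG F=GYGY D=YBYB B=WBWB
After move 2 (U): U=WWGG F=RRGY R=WBRR B=OOWB L=GYOO
After move 3 (R'): R=BRWR U=WWGO F=RWGG D=YRYY B=BOBB
After move 4 (R'): R=RRBW U=WBGB F=RWGO D=YWYG B=YORB
Query: L face = GYOO

Answer: G Y O O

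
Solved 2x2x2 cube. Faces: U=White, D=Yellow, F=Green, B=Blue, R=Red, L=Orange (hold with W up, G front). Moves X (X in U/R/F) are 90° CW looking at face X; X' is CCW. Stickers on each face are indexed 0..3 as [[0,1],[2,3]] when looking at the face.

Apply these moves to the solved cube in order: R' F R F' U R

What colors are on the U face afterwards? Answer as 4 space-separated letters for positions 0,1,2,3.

After move 1 (R'): R=RRRR U=WBWB F=GWGW D=YGYG B=YBYB
After move 2 (F): F=GGWW U=WBOO R=WRBR D=RRYG L=OYOG
After move 3 (R): R=BWRR U=WGOW F=GRWG D=RYYY B=OBBB
After move 4 (F'): F=RGGW U=WGBR R=YWRR D=YGYY L=OWOO
After move 5 (U): U=BWRG F=YWGW R=OBRR B=OWBB L=RGOO
After move 6 (R): R=RORB U=BWRW F=YGGY D=YBYO B=GWWB
Query: U face = BWRW

Answer: B W R W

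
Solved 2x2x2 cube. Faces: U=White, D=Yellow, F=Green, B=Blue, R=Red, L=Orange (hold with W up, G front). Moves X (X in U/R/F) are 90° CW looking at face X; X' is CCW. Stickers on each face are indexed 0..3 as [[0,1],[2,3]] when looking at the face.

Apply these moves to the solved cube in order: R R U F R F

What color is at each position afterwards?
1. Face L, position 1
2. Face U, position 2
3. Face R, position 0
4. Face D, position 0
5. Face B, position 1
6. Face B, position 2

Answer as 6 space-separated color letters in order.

Answer: R W O R O W

Derivation:
After move 1 (R): R=RRRR U=WGWG F=GYGY D=YBYB B=WBWB
After move 2 (R): R=RRRR U=WYWY F=GBGB D=YWYW B=GBGB
After move 3 (U): U=WWYY F=RRGB R=GBRR B=OOGB L=GBOO
After move 4 (F): F=GRBR U=WWOB R=YBYR D=RGYW L=GYOW
After move 5 (R): R=YYRB U=WROR F=GGBW D=RGYO B=BOWB
After move 6 (F): F=BGWG U=WRWY R=OYRB D=RYYO L=GROG
Query 1: L[1] = R
Query 2: U[2] = W
Query 3: R[0] = O
Query 4: D[0] = R
Query 5: B[1] = O
Query 6: B[2] = W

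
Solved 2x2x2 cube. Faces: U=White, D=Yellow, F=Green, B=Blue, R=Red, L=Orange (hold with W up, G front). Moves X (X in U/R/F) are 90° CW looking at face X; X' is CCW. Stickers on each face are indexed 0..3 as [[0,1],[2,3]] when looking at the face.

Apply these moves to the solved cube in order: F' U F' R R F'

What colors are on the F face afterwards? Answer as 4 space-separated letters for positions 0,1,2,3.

Answer: B O R Y

Derivation:
After move 1 (F'): F=GGGG U=WWRR R=YRYR D=OOYY L=OWOW
After move 2 (U): U=RWRW F=YRGG R=BBYR B=OWBB L=GGOW
After move 3 (F'): F=RGYG U=RWBY R=OBOR D=GWYY L=GWOR
After move 4 (R): R=OORB U=RGBG F=RWYY D=GBYO B=YWWB
After move 5 (R): R=ROBO U=RWBY F=RBYO D=GWYY B=GWGB
After move 6 (F'): F=BORY U=RWRB R=WOGO D=WRYY L=GYOB
Query: F face = BORY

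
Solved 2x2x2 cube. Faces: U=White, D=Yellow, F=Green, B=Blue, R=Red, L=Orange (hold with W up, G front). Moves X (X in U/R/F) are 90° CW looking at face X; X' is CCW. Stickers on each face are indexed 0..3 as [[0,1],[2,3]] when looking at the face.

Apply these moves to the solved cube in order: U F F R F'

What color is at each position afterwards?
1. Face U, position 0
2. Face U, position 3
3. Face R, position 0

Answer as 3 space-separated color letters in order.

Answer: W R B

Derivation:
After move 1 (U): U=WWWW F=RRGG R=BBRR B=OOBB L=GGOO
After move 2 (F): F=GRGR U=WWOG R=WBWR D=RBYY L=GYOY
After move 3 (F): F=GGRR U=WWYY R=OBGR D=WWYY L=GROB
After move 4 (R): R=GORB U=WGYR F=GWRY D=WBYO B=YOWB
After move 5 (F'): F=WYGR U=WGGR R=BOWB D=RBYO L=GROY
Query 1: U[0] = W
Query 2: U[3] = R
Query 3: R[0] = B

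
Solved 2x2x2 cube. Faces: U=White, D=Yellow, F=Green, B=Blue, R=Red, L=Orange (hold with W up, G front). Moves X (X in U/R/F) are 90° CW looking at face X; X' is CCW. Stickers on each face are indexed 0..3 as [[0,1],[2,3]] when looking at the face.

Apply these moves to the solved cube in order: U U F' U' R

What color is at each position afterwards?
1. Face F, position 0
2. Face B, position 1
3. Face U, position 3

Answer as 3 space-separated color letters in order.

Answer: R O G

Derivation:
After move 1 (U): U=WWWW F=RRGG R=BBRR B=OOBB L=GGOO
After move 2 (U): U=WWWW F=BBGG R=OORR B=GGBB L=RROO
After move 3 (F'): F=BGBG U=WWOR R=YOYR D=ROYY L=RWOW
After move 4 (U'): U=WRWO F=RWBG R=BGYR B=YOBB L=GGOW
After move 5 (R): R=YBRG U=WWWG F=ROBY D=RBYY B=OORB
Query 1: F[0] = R
Query 2: B[1] = O
Query 3: U[3] = G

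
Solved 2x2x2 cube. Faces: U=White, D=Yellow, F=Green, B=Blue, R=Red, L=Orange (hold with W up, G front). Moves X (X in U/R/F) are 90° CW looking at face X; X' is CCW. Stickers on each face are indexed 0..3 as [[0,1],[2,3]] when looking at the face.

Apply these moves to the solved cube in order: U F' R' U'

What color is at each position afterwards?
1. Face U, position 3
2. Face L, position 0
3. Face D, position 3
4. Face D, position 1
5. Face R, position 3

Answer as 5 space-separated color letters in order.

After move 1 (U): U=WWWW F=RRGG R=BBRR B=OOBB L=GGOO
After move 2 (F'): F=RGRG U=WWBR R=YBYR D=GOYY L=GWOW
After move 3 (R'): R=BRYY U=WBBO F=RWRR D=GGYG B=YOOB
After move 4 (U'): U=BOWB F=GWRR R=RWYY B=BROB L=YOOW
Query 1: U[3] = B
Query 2: L[0] = Y
Query 3: D[3] = G
Query 4: D[1] = G
Query 5: R[3] = Y

Answer: B Y G G Y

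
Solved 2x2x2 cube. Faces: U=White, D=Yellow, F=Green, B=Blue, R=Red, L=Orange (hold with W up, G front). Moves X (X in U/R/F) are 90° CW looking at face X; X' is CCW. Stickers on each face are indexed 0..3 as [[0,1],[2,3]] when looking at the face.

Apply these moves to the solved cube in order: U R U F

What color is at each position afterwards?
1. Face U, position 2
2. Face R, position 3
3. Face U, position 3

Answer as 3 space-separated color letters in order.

Answer: O B Y

Derivation:
After move 1 (U): U=WWWW F=RRGG R=BBRR B=OOBB L=GGOO
After move 2 (R): R=RBRB U=WRWG F=RYGY D=YBYO B=WOWB
After move 3 (U): U=WWGR F=RBGY R=WORB B=GGWB L=RYOO
After move 4 (F): F=GRYB U=WWOY R=GORB D=RWYO L=RYOB
Query 1: U[2] = O
Query 2: R[3] = B
Query 3: U[3] = Y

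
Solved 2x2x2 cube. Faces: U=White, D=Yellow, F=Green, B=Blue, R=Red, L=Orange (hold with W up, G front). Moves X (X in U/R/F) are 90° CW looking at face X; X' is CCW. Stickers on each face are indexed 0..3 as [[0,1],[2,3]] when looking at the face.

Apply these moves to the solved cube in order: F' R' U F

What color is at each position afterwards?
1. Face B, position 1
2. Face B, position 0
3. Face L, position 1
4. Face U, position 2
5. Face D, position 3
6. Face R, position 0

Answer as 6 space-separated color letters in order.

After move 1 (F'): F=GGGG U=WWRR R=YRYR D=OOYY L=OWOW
After move 2 (R'): R=RRYY U=WBRB F=GWGR D=OGYG B=YBOB
After move 3 (U): U=RWBB F=RRGR R=YBYY B=OWOB L=GWOW
After move 4 (F): F=GRRR U=RWWW R=BBBY D=YYYG L=GOOG
Query 1: B[1] = W
Query 2: B[0] = O
Query 3: L[1] = O
Query 4: U[2] = W
Query 5: D[3] = G
Query 6: R[0] = B

Answer: W O O W G B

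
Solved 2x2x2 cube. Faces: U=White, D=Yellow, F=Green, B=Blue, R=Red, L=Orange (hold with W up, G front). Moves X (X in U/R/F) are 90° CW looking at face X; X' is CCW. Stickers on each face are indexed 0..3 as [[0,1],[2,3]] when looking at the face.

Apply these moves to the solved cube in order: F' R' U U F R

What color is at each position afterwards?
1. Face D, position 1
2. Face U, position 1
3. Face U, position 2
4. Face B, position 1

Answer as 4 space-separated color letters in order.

Answer: O Y W W

Derivation:
After move 1 (F'): F=GGGG U=WWRR R=YRYR D=OOYY L=OWOW
After move 2 (R'): R=RRYY U=WBRB F=GWGR D=OGYG B=YBOB
After move 3 (U): U=RWBB F=RRGR R=YBYY B=OWOB L=GWOW
After move 4 (U): U=BRBW F=YBGR R=OWYY B=GWOB L=RROW
After move 5 (F): F=GYRB U=BRWR R=BWWY D=YOYG L=ROOG
After move 6 (R): R=WBYW U=BYWB F=GORG D=YOYG B=RWRB
Query 1: D[1] = O
Query 2: U[1] = Y
Query 3: U[2] = W
Query 4: B[1] = W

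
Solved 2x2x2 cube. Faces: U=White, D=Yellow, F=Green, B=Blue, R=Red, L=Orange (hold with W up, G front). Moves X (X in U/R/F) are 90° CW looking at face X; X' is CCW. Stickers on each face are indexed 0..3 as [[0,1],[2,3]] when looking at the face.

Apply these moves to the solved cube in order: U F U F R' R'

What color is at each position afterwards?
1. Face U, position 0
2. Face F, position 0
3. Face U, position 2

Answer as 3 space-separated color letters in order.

After move 1 (U): U=WWWW F=RRGG R=BBRR B=OOBB L=GGOO
After move 2 (F): F=GRGR U=WWOG R=WBWR D=RBYY L=GYOY
After move 3 (U): U=OWGW F=WBGR R=OOWR B=GYBB L=GROY
After move 4 (F): F=GWRB U=OWYR R=GOWR D=WOYY L=GROB
After move 5 (R'): R=ORGW U=OBYG F=GWRR D=WWYB B=YYOB
After move 6 (R'): R=RWOG U=OOYY F=GBRG D=WWYR B=BYWB
Query 1: U[0] = O
Query 2: F[0] = G
Query 3: U[2] = Y

Answer: O G Y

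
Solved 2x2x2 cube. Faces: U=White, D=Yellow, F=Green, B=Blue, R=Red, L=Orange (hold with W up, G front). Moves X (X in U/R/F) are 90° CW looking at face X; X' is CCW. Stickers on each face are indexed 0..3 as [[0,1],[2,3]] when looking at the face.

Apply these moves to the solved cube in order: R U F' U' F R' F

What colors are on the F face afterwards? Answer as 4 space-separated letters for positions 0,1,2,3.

Answer: G R O R

Derivation:
After move 1 (R): R=RRRR U=WGWG F=GYGY D=YBYB B=WBWB
After move 2 (U): U=WWGG F=RRGY R=WBRR B=OOWB L=GYOO
After move 3 (F'): F=RYRG U=WWWR R=BBYR D=YOYB L=GGOG
After move 4 (U'): U=WRWW F=GGRG R=RYYR B=BBWB L=OOOG
After move 5 (F): F=RGGG U=WRGO R=WYWR D=YRYB L=OYOO
After move 6 (R'): R=YRWW U=WWGB F=RRGO D=YGYG B=BBRB
After move 7 (F): F=GROR U=WWOY R=GRBW D=WYYG L=OYOG
Query: F face = GROR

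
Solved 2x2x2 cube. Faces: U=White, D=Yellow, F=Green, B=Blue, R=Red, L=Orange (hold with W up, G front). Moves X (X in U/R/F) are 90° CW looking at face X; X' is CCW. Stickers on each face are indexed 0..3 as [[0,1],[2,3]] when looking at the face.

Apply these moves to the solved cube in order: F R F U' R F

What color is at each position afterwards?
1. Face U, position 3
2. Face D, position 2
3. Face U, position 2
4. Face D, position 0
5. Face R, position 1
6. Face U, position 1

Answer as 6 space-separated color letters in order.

After move 1 (F): F=GGGG U=WWOO R=WRWR D=RRYY L=OYOY
After move 2 (R): R=WWRR U=WGOG F=GRGY D=RBYB B=OBWB
After move 3 (F): F=GGYR U=WGYY R=OWGR D=RWYB L=OROB
After move 4 (U'): U=GYWY F=ORYR R=GGGR B=OWWB L=OBOB
After move 5 (R): R=GGRG U=GRWR F=OWYB D=RWYO B=YWYB
After move 6 (F): F=YOBW U=GRBB R=WGRG D=RGYO L=OROW
Query 1: U[3] = B
Query 2: D[2] = Y
Query 3: U[2] = B
Query 4: D[0] = R
Query 5: R[1] = G
Query 6: U[1] = R

Answer: B Y B R G R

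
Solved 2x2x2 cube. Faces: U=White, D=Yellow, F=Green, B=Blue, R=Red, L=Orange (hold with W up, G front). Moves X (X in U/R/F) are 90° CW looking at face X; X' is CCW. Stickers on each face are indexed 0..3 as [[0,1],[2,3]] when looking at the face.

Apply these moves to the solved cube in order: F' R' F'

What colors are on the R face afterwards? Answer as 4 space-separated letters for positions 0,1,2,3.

After move 1 (F'): F=GGGG U=WWRR R=YRYR D=OOYY L=OWOW
After move 2 (R'): R=RRYY U=WBRB F=GWGR D=OGYG B=YBOB
After move 3 (F'): F=WRGG U=WBRY R=GROY D=WWYG L=OBOR
Query: R face = GROY

Answer: G R O Y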